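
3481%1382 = 717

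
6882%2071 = 669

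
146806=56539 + 90267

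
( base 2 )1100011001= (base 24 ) 191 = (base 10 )793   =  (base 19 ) 23E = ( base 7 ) 2212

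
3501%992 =525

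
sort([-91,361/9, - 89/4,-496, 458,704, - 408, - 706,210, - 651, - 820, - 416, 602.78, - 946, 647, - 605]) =[  -  946, - 820, - 706 , - 651, -605, -496, - 416, - 408, - 91 , - 89/4,  361/9, 210,458 , 602.78,647, 704]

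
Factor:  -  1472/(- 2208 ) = 2^1 *3^(  -  1 ) =2/3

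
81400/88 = 925 = 925.00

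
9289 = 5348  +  3941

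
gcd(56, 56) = 56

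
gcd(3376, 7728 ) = 16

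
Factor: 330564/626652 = 163/309 = 3^( - 1)*103^ (-1)*163^1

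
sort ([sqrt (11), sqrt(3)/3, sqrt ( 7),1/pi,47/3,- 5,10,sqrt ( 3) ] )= [ - 5,  1/pi , sqrt(3 ) /3,sqrt(3 ),sqrt (7 ), sqrt (11 ),10,47/3 ] 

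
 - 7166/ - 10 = 716+3/5  =  716.60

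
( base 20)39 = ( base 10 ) 69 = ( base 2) 1000101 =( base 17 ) 41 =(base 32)25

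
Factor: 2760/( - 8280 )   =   - 1/3  =  - 3^( -1 ) 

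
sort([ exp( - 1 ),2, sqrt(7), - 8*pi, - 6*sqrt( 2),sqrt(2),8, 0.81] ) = [ - 8 * pi , - 6 *sqrt( 2),exp( - 1),  0.81,sqrt( 2),2, sqrt(7)  ,  8]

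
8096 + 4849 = 12945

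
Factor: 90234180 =2^2*3^2*5^1*31^1*103^1 *157^1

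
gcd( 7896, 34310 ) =94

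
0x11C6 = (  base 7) 16160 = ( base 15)1535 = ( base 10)4550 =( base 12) 2772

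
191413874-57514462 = 133899412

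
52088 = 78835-26747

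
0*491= 0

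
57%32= 25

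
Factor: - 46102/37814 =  - 73^(-1 )*89^1= - 89/73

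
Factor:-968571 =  - 3^3*29^1*1237^1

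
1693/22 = 76 + 21/22=76.95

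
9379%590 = 529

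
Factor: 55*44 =2420 = 2^2*5^1*11^2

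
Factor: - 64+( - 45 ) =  - 109 =- 109^1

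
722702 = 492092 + 230610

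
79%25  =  4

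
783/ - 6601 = - 783/6601 = - 0.12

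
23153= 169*137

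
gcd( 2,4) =2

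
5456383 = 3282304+2174079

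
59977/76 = 789 + 13/76 =789.17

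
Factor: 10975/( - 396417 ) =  - 25/903=- 3^( - 1 ) * 5^2*7^( - 1) * 43^( - 1)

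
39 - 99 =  - 60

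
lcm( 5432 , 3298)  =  92344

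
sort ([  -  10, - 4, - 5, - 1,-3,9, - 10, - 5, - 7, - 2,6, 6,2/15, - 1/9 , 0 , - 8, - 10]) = [ - 10 , - 10, - 10, - 8 , - 7, - 5, - 5, - 4, - 3 , - 2, - 1, - 1/9, 0, 2/15,6,6, 9] 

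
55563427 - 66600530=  - 11037103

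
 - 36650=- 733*50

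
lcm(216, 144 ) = 432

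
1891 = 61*31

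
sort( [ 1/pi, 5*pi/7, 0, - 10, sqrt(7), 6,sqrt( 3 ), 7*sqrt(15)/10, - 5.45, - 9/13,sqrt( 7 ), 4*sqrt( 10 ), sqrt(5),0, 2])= [ - 10, - 5.45, - 9/13, 0,0, 1/pi,sqrt ( 3),  2, sqrt( 5 ),5*pi/7, sqrt( 7 ),sqrt(7), 7*sqrt( 15)/10,6, 4*sqrt(10 ) ]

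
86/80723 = 86/80723 = 0.00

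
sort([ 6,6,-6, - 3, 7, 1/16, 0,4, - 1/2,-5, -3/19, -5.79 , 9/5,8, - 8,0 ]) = [-8,-6, - 5.79, - 5, - 3, -1/2 , -3/19,0,0  ,  1/16,9/5,4,6,6,  7, 8 ]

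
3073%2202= 871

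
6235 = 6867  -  632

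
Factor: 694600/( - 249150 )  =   -2^2*3^( -1)*11^( - 1 )*23^1 = - 92/33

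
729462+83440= 812902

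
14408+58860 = 73268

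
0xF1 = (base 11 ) 1AA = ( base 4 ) 3301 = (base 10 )241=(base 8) 361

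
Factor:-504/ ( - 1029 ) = 24/49 = 2^3 * 3^1 * 7^( - 2) 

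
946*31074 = 29396004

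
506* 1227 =620862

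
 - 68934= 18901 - 87835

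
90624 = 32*2832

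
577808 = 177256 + 400552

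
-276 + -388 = -664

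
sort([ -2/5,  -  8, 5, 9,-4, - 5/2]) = [-8, - 4,  -  5/2,  -  2/5, 5, 9] 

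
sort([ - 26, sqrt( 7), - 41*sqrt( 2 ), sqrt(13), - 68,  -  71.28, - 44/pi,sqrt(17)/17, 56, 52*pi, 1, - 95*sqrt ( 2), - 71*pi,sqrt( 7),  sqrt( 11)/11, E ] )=[ - 71*pi,  -  95*sqrt(2), - 71.28, - 68 , - 41 * sqrt( 2), - 26 ,-44/pi, sqrt( 17)/17, sqrt( 11 ) /11,  1,sqrt (7),sqrt( 7),E,sqrt(13), 56,52 * pi] 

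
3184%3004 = 180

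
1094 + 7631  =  8725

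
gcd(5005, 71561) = 7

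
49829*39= 1943331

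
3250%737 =302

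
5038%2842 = 2196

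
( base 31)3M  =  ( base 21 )5a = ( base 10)115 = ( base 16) 73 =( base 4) 1303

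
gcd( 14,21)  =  7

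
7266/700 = 519/50 = 10.38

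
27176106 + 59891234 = 87067340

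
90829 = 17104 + 73725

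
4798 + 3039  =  7837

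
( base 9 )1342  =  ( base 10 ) 1010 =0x3F2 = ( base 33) UK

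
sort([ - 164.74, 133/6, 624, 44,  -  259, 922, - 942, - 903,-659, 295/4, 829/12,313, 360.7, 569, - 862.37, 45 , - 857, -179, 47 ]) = [-942, - 903, - 862.37, - 857,-659, - 259, - 179,  -  164.74, 133/6,  44, 45 , 47,829/12,295/4,313,  360.7,569, 624, 922 ] 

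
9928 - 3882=6046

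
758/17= 758/17 = 44.59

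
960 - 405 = 555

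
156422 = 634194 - 477772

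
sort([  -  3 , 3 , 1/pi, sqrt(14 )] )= [ - 3,1/pi, 3, sqrt( 14)] 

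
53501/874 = 61+187/874 = 61.21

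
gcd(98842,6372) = 2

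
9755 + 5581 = 15336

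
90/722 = 45/361  =  0.12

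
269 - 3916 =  - 3647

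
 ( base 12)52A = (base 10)754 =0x2F2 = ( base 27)10P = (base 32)ni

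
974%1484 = 974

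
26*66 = 1716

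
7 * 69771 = 488397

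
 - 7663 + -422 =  - 8085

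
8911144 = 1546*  5764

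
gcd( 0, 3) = 3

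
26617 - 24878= 1739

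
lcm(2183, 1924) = 113516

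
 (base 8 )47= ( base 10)39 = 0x27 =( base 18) 23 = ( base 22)1H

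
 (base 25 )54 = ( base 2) 10000001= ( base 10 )129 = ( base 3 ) 11210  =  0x81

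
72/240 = 3/10 = 0.30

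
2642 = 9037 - 6395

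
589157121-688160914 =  - 99003793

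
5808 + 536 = 6344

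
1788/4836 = 149/403 = 0.37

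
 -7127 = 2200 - 9327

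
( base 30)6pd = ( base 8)14023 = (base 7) 23653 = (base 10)6163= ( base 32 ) 60J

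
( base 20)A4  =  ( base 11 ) 176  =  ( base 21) 9F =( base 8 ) 314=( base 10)204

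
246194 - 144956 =101238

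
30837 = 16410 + 14427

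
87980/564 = 21995/141 = 155.99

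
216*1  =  216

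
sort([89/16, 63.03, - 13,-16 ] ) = [-16,- 13, 89/16, 63.03]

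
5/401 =5/401 =0.01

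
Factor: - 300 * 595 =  - 2^2*3^1 *5^3*7^1*17^1 = - 178500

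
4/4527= 4/4527 = 0.00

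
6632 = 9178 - 2546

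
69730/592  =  34865/296= 117.79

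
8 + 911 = 919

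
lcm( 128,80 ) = 640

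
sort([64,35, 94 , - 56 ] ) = [ - 56, 35, 64, 94 ] 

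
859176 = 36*23866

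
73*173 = 12629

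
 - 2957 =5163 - 8120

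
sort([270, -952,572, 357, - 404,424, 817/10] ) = [ - 952, - 404,817/10, 270,357,424, 572 ] 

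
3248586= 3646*891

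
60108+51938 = 112046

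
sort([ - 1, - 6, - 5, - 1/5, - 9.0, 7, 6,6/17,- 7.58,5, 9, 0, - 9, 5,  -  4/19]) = [ - 9.0, - 9, -7.58, - 6, - 5  , - 1, - 4/19, - 1/5,0, 6/17, 5, 5, 6,7, 9]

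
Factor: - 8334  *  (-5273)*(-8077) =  - 354945235014   =  - 2^1  *  3^2*41^1*197^1 * 463^1*5273^1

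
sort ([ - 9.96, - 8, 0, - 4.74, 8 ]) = [ - 9.96, - 8, - 4.74,0,8] 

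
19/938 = 19/938 = 0.02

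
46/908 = 23/454 = 0.05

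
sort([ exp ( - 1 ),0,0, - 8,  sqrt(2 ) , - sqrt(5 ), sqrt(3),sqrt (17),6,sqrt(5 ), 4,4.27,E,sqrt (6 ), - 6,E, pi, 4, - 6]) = [ -8, - 6 , - 6,-sqrt( 5 ) , 0, 0, exp( - 1),sqrt(2),sqrt(3),sqrt( 5),sqrt(6),E, E, pi,4,  4,  sqrt( 17 ), 4.27 , 6]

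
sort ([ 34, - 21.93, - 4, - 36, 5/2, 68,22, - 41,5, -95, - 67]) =[ - 95, - 67,-41,-36,  -  21.93, - 4,5/2, 5,22, 34,68]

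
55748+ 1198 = 56946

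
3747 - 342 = 3405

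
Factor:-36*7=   -  252 = - 2^2*3^2*7^1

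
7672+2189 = 9861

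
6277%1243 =62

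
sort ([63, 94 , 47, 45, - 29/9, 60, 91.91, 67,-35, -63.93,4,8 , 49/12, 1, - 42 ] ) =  [ - 63.93, - 42,- 35,-29/9,1, 4, 49/12,8, 45, 47, 60, 63, 67, 91.91, 94 ] 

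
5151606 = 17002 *303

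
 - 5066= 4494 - 9560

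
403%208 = 195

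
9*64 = 576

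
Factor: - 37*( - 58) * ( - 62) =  - 133052 = - 2^2 * 29^1*31^1*37^1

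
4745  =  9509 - 4764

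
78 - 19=59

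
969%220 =89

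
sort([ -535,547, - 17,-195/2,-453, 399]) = [-535, - 453 , -195/2, - 17,399,547]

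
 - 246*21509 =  - 5291214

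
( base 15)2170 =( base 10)7080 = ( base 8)15650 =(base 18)13F6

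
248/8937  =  248/8937 = 0.03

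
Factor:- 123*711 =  - 87453 = -3^3*41^1*79^1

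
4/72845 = 4/72845 = 0.00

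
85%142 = 85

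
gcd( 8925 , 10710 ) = 1785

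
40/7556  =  10/1889  =  0.01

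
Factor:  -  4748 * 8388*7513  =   - 299214420912 = - 2^4 * 3^2 * 11^1*233^1 * 683^1 * 1187^1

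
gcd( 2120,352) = 8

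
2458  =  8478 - 6020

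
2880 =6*480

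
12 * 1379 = 16548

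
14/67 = 14/67  =  0.21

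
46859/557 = 46859/557 = 84.13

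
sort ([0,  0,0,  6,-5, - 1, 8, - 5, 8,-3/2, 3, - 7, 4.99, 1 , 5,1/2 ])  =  [ - 7, - 5 , - 5, - 3/2, - 1,0  ,  0, 0,1/2, 1, 3,4.99 , 5, 6,8,  8]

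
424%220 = 204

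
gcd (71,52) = 1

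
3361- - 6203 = 9564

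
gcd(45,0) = 45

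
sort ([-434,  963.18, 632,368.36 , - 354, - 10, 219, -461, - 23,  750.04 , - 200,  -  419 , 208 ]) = [ - 461, - 434, - 419, - 354, - 200, - 23 , - 10,208,219,368.36, 632,750.04,963.18] 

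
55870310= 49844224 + 6026086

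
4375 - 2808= 1567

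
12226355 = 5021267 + 7205088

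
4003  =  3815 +188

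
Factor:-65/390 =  - 2^( - 1)*3^(-1) = -1/6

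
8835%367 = 27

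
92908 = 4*23227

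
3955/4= 988 + 3/4=988.75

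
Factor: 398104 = 2^3*7^1*7109^1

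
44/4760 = 11/1190= 0.01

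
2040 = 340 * 6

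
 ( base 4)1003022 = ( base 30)4N8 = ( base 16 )10ca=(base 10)4298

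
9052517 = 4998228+4054289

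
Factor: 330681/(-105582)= - 110227/35194= - 2^( - 1 )*13^1*61^1 * 139^1* 17597^ ( - 1)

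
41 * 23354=957514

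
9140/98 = 4570/49  =  93.27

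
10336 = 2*5168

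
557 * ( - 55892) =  - 31131844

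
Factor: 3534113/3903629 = 11^1*17^1*23^( - 1 )*89^( - 1 )*1907^(-1)*18899^1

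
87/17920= 87/17920 = 0.00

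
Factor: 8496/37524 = 2^2*3^1*53^ (-1 ) = 12/53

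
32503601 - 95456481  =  -62952880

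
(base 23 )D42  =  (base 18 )1395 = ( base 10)6971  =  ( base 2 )1101100111011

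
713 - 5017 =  - 4304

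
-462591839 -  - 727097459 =264505620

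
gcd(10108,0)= 10108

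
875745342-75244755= 800500587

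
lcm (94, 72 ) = 3384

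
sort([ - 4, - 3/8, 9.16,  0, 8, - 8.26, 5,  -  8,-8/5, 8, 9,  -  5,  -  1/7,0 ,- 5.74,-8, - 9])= [ - 9,-8.26, - 8,-8, - 5.74, - 5,-4, - 8/5 ,-3/8, - 1/7, 0, 0, 5,8, 8, 9,9.16]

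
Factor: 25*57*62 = 2^1*3^1 * 5^2 * 19^1*31^1 =88350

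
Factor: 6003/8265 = 69/95   =  3^1*5^( - 1 )*19^(  -  1) * 23^1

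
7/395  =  7/395 = 0.02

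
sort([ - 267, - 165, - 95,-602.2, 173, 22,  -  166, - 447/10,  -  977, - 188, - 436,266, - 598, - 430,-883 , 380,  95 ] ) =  [-977, - 883, -602.2, - 598,-436, - 430, - 267, - 188, - 166,- 165, - 95,  -  447/10,22,95, 173,266,380] 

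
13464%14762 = 13464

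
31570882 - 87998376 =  - 56427494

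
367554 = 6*61259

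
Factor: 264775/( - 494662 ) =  - 2^( - 1 ) *5^2*17^1*397^(- 1) = - 425/794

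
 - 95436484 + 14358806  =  -81077678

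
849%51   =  33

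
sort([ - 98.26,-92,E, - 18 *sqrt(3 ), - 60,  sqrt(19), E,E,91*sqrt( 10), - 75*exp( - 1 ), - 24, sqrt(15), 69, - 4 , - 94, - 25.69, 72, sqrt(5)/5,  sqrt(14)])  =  [-98.26, - 94, - 92 ,-60, - 18*sqrt (3), - 75*exp ( - 1), - 25.69, - 24, - 4 , sqrt( 5)/5, E,  E,E,sqrt(14 ),sqrt( 15), sqrt(19),69,72,  91 * sqrt ( 10) ] 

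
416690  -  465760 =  - 49070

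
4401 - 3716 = 685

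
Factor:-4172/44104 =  - 7/74=- 2^( - 1 )*7^1 * 37^ ( - 1 ) 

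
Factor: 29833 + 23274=23^1*2309^1  =  53107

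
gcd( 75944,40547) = 1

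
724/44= 16 + 5/11 = 16.45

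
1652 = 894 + 758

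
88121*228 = 20091588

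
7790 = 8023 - 233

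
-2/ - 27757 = 2/27757= 0.00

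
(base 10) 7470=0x1D2E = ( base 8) 16456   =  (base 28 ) 9EM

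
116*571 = 66236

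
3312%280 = 232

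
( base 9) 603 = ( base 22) 105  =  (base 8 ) 751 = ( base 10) 489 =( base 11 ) 405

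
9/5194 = 9/5194=0.00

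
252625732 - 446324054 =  - 193698322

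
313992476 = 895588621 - 581596145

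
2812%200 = 12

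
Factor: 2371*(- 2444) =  - 5794724  =  -  2^2 * 13^1*47^1 * 2371^1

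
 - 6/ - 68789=6/68789 = 0.00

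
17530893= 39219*447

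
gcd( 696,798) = 6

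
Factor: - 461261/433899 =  - 3^( - 2)*17^1*37^( - 1 )  *  43^1*631^1*1303^ ( - 1 ) 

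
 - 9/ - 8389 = 9/8389 = 0.00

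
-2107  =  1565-3672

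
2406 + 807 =3213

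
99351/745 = 99351/745 = 133.36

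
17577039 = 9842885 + 7734154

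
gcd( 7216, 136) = 8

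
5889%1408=257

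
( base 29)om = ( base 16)2CE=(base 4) 23032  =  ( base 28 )PI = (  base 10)718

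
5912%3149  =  2763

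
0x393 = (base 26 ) 195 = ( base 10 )915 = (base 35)q5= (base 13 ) 555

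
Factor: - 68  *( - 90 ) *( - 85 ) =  - 2^3*3^2*5^2 * 17^2 = - 520200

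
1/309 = 1/309 =0.00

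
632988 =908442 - 275454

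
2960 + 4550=7510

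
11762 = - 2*(- 5881 )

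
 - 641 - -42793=42152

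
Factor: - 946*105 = - 99330 = - 2^1*3^1*5^1*7^1*11^1 * 43^1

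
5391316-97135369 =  - 91744053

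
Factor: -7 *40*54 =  - 2^4*3^3*5^1*7^1 = - 15120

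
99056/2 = 49528=49528.00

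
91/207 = 91/207 = 0.44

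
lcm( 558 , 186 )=558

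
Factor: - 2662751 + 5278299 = 2^2*13^1*179^1*281^1 = 2615548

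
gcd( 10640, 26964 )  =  28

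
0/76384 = 0= 0.00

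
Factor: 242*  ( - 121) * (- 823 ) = 24099086 =2^1 * 11^4*823^1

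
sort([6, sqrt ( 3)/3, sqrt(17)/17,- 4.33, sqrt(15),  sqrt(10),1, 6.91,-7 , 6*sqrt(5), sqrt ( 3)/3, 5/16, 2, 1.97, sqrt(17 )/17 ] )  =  [-7, - 4.33,sqrt (17) /17, sqrt ( 17)/17,5/16, sqrt (3)/3,sqrt( 3)/3,1, 1.97, 2,sqrt( 10), sqrt( 15),6, 6.91, 6*sqrt (5) ] 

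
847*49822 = 42199234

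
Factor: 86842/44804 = 2^(- 1 )*7^1*23^( - 1 )*487^(-1)*6203^1= 43421/22402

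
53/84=53/84 = 0.63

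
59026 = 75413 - 16387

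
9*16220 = 145980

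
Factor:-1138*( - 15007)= 2^1*43^1*349^1*569^1 = 17077966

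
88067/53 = 1661 + 34/53  =  1661.64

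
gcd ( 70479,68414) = 1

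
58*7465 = 432970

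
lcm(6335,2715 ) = 19005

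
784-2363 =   -  1579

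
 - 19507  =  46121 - 65628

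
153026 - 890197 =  - 737171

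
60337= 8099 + 52238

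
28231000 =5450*5180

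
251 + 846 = 1097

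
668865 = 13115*51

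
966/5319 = 322/1773 = 0.18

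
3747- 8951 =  - 5204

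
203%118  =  85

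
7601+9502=17103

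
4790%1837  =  1116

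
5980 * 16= 95680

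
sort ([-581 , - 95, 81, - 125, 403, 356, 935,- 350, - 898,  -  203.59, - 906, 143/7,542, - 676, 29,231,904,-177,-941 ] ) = [ - 941,-906, - 898,-676,-581, - 350, - 203.59,-177, -125, - 95, 143/7,29, 81, 231, 356, 403, 542, 904,  935]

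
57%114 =57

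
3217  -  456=2761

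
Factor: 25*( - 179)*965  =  -4318375 = -5^3 * 179^1*193^1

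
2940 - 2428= 512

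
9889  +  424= 10313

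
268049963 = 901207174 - 633157211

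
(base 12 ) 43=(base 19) 2d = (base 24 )23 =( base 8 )63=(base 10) 51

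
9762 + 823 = 10585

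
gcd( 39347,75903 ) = 1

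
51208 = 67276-16068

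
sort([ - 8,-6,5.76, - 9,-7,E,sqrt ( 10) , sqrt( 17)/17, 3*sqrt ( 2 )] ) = [-9, - 8, - 7,-6,sqrt( 17 )/17,E,sqrt ( 10 ), 3 * sqrt( 2), 5.76 ] 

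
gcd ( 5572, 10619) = 7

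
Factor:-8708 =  - 2^2*7^1*311^1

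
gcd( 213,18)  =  3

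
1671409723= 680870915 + 990538808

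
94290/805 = 117 +3/23 = 117.13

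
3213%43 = 31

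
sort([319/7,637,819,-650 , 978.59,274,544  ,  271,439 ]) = [ - 650,  319/7, 271, 274, 439,544 , 637 , 819,978.59 ]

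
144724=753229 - 608505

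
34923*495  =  17286885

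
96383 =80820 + 15563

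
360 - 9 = 351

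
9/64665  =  1/7185= 0.00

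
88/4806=44/2403=0.02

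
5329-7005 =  - 1676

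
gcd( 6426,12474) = 378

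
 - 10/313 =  -1 + 303/313   =  -0.03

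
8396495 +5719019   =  14115514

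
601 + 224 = 825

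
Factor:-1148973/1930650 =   -  2^(  -  1)*5^(-2 )*7^1*61^(-1)*211^( - 1)*54713^1 =- 382991/643550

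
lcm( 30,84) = 420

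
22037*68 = 1498516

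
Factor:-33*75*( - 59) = 146025 =3^2*5^2*11^1*59^1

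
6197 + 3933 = 10130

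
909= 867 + 42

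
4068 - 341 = 3727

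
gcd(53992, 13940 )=68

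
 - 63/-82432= 9/11776  =  0.00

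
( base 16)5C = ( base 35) 2m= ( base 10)92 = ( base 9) 112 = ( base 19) 4G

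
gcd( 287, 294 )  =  7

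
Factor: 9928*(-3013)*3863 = -2^3*17^1 *23^1*73^1* 131^1*3863^1 = -115554166232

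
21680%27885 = 21680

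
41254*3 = 123762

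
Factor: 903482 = 2^1*17^1*26573^1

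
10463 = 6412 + 4051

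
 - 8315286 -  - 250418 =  - 8064868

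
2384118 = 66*36123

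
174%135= 39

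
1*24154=24154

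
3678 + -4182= - 504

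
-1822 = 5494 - 7316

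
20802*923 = 19200246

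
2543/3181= 2543/3181 = 0.80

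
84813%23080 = 15573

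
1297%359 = 220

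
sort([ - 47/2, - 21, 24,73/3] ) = [-47/2, - 21 , 24,73/3 ]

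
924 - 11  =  913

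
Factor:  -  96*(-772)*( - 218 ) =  - 2^8*3^1*109^1*193^1 = - 16156416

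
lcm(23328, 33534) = 536544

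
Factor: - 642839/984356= - 2^(-2)*41^1*43^(-1) * 59^( - 1)*97^( - 1)*15679^1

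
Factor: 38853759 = 3^1*7^1*1850179^1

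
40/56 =5/7 = 0.71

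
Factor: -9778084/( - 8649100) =2444521/2162275= 5^( - 2)*19^1* 86491^( - 1 )*128659^1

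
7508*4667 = 35039836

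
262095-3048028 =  - 2785933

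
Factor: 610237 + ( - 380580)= 229657 = 179^1*1283^1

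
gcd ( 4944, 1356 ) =12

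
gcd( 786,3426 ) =6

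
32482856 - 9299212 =23183644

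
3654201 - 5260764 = -1606563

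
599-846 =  - 247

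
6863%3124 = 615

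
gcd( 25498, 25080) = 418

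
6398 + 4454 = 10852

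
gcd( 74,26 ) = 2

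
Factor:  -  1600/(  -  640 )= 2^(  -  1)*5^1   =  5/2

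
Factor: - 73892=-2^2 * 7^2 * 13^1 * 29^1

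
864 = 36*24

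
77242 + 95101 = 172343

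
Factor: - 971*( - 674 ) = 654454 = 2^1*337^1*971^1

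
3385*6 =20310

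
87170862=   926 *94137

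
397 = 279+118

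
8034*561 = 4507074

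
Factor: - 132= - 2^2*3^1*11^1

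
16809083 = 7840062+8969021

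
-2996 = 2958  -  5954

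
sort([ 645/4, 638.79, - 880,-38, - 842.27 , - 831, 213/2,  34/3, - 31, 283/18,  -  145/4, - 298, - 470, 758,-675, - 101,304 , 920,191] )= [ -880, - 842.27, - 831,-675, - 470, - 298, - 101, - 38, - 145/4, - 31, 34/3, 283/18, 213/2,  645/4, 191, 304,638.79, 758,920]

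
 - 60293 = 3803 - 64096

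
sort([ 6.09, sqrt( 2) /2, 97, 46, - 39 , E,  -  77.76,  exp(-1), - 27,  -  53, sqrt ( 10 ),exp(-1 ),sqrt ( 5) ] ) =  [ - 77.76,-53,-39, - 27, exp( - 1 ), exp( - 1 ),sqrt( 2 ) /2,sqrt( 5),E,  sqrt( 10),  6.09,  46, 97] 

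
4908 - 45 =4863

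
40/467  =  40/467 = 0.09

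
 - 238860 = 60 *(-3981)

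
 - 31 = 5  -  36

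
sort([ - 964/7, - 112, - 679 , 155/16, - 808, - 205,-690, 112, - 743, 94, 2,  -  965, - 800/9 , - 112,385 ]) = [ - 965, - 808, - 743,  -  690, - 679,  -  205,- 964/7, - 112,  -  112, - 800/9, 2, 155/16, 94, 112, 385 ] 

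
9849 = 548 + 9301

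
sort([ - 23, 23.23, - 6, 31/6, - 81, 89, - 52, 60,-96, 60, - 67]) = [ - 96, - 81,  -  67, - 52, - 23,-6,31/6,23.23,60  ,  60, 89 ] 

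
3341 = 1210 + 2131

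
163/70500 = 163/70500=0.00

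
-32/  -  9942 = 16/4971   =  0.00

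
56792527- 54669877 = 2122650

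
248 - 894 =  - 646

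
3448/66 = 52 + 8/33 = 52.24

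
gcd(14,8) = 2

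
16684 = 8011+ 8673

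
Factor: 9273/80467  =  3^1*11^1*67^( - 1 )*281^1*1201^( - 1)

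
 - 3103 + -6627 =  - 9730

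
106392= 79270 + 27122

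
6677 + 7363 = 14040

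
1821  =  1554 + 267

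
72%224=72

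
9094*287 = 2609978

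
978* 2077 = 2031306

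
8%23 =8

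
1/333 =1/333 = 0.00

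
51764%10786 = 8620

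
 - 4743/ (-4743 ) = 1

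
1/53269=1/53269= 0.00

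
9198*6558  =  60320484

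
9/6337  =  9/6337 = 0.00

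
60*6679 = 400740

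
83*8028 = 666324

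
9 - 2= 7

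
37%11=4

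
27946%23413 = 4533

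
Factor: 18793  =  18793^1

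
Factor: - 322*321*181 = -18708522 = - 2^1*3^1 * 7^1*23^1*107^1 * 181^1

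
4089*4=16356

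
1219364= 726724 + 492640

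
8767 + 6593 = 15360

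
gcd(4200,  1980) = 60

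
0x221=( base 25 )LK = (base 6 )2305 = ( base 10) 545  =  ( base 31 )HI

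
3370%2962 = 408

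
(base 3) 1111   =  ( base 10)40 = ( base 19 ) 22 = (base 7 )55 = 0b101000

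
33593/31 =1083 + 20/31 = 1083.65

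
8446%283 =239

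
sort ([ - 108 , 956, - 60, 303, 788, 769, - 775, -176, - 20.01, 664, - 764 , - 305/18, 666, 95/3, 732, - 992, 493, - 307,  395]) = [ -992,-775, - 764, - 307, - 176, - 108  , - 60,-20.01, - 305/18, 95/3 , 303 , 395 , 493, 664, 666,732, 769, 788, 956]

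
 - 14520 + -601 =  - 15121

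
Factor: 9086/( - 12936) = -59/84  =  - 2^( - 2)*3^( - 1)*7^( - 1 ) *59^1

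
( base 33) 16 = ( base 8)47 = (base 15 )29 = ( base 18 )23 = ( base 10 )39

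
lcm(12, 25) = 300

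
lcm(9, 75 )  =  225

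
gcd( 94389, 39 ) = 3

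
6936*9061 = 62847096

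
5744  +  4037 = 9781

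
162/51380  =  81/25690 = 0.00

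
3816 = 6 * 636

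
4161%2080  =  1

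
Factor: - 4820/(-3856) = 5/4 = 2^(-2 )*5^1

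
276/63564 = 23/5297  =  0.00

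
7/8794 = 7/8794 = 0.00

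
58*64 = 3712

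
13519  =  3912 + 9607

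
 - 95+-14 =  - 109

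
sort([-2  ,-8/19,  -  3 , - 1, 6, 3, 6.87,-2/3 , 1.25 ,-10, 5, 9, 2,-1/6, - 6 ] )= [- 10,-6, - 3, - 2,- 1, - 2/3, - 8/19 , - 1/6, 1.25,2, 3, 5, 6,6.87, 9]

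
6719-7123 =  -  404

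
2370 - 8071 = -5701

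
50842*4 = 203368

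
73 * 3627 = 264771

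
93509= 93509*1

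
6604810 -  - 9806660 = 16411470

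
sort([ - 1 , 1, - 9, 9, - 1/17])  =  [  -  9 ,-1, -1/17, 1, 9 ]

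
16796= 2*8398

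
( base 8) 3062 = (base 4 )120302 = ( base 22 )362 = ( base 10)1586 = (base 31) 1K5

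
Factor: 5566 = 2^1*11^2*23^1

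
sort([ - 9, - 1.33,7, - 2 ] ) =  [ - 9, - 2, - 1.33, 7 ]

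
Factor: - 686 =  - 2^1 * 7^3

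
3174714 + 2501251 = 5675965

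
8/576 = 1/72= 0.01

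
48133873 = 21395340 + 26738533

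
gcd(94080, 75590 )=10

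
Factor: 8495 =5^1 * 1699^1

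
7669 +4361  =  12030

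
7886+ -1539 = 6347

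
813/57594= 271/19198 = 0.01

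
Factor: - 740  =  -2^2*5^1*37^1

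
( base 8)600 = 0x180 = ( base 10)384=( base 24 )G0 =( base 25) F9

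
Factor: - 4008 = -2^3*3^1* 167^1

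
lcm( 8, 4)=8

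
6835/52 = 6835/52 = 131.44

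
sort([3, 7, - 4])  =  [-4,3 , 7 ] 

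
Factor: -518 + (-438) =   -  956 = -  2^2*239^1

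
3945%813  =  693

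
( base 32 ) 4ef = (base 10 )4559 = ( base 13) 20c9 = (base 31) 4n2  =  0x11cf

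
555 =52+503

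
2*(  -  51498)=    - 102996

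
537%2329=537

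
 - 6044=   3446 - 9490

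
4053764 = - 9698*( -418) 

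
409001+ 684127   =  1093128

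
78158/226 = 345+ 94/113 = 345.83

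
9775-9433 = 342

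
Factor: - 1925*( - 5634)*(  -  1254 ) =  - 13600194300 = - 2^2*3^3 * 5^2*7^1*11^2*19^1 * 313^1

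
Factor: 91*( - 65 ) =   -  5915 = - 5^1 *7^1 * 13^2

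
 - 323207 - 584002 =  - 907209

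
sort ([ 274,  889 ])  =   [ 274 , 889]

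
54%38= 16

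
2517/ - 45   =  -839/15 = -55.93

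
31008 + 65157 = 96165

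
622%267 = 88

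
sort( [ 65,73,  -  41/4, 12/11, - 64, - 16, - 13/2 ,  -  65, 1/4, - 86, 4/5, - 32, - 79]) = [ - 86, - 79,-65,  -  64, - 32, - 16,-41/4, - 13/2,1/4,4/5, 12/11, 65, 73]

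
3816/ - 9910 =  - 1908/4955 = - 0.39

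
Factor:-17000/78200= - 5^1*23^( - 1) = - 5/23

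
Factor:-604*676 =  -408304 = - 2^4*13^2*151^1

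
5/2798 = 5/2798= 0.00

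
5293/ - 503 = - 11+240/503 = - 10.52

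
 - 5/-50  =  1/10 = 0.10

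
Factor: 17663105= 5^1*3532621^1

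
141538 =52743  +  88795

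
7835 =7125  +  710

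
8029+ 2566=10595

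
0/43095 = 0 = 0.00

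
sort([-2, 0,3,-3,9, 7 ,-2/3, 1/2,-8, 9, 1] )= [ - 8, - 3 ,- 2, - 2/3, 0,1/2, 1,  3 , 7, 9, 9 ]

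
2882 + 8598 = 11480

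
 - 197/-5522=197/5522  =  0.04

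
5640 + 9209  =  14849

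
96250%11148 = 7066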